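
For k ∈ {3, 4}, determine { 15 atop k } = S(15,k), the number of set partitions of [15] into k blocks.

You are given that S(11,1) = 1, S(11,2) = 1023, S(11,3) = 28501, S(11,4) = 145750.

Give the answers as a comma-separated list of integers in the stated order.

2375101, 42355950

i=12: T(12,1)=0+1·1=1 | T(12,2)=1+2·1023=2047 | T(12,3)=1023+3·28501=86526 | T(12,4)=28501+4·145750=611501
i=13: T(13,1)=0+1·1=1 | T(13,2)=1+2·2047=4095 | T(13,3)=2047+3·86526=261625 | T(13,4)=86526+4·611501=2532530
i=14: T(14,2)=1+2·4095=8191 | T(14,3)=4095+3·261625=788970 | T(14,4)=261625+4·2532530=10391745
i=15: T(15,3)=8191+3·788970=2375101 | T(15,4)=788970+4·10391745=42355950
Read S(15,3) = 2375101, S(15,4) = 42355950.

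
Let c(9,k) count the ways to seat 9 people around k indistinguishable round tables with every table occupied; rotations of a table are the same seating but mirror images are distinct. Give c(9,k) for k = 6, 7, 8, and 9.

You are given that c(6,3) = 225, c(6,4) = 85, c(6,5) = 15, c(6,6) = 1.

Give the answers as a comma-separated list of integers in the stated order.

@7  (7,4):85·6+225→735, (7,5):15·6+85→175, (7,6):1·6+15→21, (7,7):0·6+1→1
@8  (8,5):175·7+735→1960, (8,6):21·7+175→322, (8,7):1·7+21→28, (8,8):0·7+1→1
@9  (9,6):322·8+1960→4536, (9,7):28·8+322→546, (9,8):1·8+28→36, (9,9):0·8+1→1
Read c(9,6) = 4536, c(9,7) = 546, c(9,8) = 36, c(9,9) = 1.

4536, 546, 36, 1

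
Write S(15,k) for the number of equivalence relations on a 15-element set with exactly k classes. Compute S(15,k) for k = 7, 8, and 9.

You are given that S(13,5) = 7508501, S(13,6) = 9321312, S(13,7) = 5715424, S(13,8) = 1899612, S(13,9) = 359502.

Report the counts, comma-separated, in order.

row 14: T[14][6]=6·9321312+7508501=63436373  T[14][7]=7·5715424+9321312=49329280  T[14][8]=8·1899612+5715424=20912320  T[14][9]=9·359502+1899612=5135130
row 15: T[15][7]=7·49329280+63436373=408741333  T[15][8]=8·20912320+49329280=216627840  T[15][9]=9·5135130+20912320=67128490
Read S(15,7) = 408741333, S(15,8) = 216627840, S(15,9) = 67128490.

408741333, 216627840, 67128490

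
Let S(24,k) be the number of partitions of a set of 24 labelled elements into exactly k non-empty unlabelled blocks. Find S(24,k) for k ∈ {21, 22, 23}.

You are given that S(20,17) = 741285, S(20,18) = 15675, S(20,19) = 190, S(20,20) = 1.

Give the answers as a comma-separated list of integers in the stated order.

row 21: T[21][18]=18·15675+741285=1023435  T[21][19]=19·190+15675=19285  T[21][20]=20·1+190=210  T[21][21]=21·0+1=1
row 22: T[22][19]=19·19285+1023435=1389850  T[22][20]=20·210+19285=23485  T[22][21]=21·1+210=231  T[22][22]=22·0+1=1
row 23: T[23][20]=20·23485+1389850=1859550  T[23][21]=21·231+23485=28336  T[23][22]=22·1+231=253  T[23][23]=23·0+1=1
row 24: T[24][21]=21·28336+1859550=2454606  T[24][22]=22·253+28336=33902  T[24][23]=23·1+253=276
Read S(24,21) = 2454606, S(24,22) = 33902, S(24,23) = 276.

2454606, 33902, 276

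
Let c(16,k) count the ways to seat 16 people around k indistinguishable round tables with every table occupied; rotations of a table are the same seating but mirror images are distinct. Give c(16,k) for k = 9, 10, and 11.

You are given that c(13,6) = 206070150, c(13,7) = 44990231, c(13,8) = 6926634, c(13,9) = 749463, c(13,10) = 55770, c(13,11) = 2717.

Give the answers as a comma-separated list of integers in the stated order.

[14] T[14,7]:13*44990231+206070150=790943153 · T[14,8]:13*6926634+44990231=135036473 · T[14,9]:13*749463+6926634=16669653 · T[14,10]:13*55770+749463=1474473 · T[14,11]:13*2717+55770=91091
[15] T[15,8]:14*135036473+790943153=2681453775 · T[15,9]:14*16669653+135036473=368411615 · T[15,10]:14*1474473+16669653=37312275 · T[15,11]:14*91091+1474473=2749747
[16] T[16,9]:15*368411615+2681453775=8207628000 · T[16,10]:15*37312275+368411615=928095740 · T[16,11]:15*2749747+37312275=78558480
Read c(16,9) = 8207628000, c(16,10) = 928095740, c(16,11) = 78558480.

8207628000, 928095740, 78558480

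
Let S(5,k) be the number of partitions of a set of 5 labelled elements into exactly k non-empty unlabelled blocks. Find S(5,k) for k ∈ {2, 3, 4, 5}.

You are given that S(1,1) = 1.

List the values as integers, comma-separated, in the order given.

15, 25, 10, 1

@2  (2,1):1·1+0→1, (2,2):0·2+1→1
@3  (3,1):1·1+0→1, (3,2):1·2+1→3, (3,3):0·3+1→1
@4  (4,1):1·1+0→1, (4,2):3·2+1→7, (4,3):1·3+3→6, (4,4):0·4+1→1
@5  (5,2):7·2+1→15, (5,3):6·3+7→25, (5,4):1·4+6→10, (5,5):0·5+1→1
Read S(5,2) = 15, S(5,3) = 25, S(5,4) = 10, S(5,5) = 1.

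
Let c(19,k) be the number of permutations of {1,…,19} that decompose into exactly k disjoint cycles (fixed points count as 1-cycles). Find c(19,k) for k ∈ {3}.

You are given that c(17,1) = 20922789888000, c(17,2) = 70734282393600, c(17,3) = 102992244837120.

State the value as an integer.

row 18: T[18][2]=17·70734282393600+20922789888000=1223405590579200  T[18][3]=17·102992244837120+70734282393600=1821602444624640
row 19: T[19][3]=18·1821602444624640+1223405590579200=34012249593822720
Read c(19,3) = 34012249593822720.

34012249593822720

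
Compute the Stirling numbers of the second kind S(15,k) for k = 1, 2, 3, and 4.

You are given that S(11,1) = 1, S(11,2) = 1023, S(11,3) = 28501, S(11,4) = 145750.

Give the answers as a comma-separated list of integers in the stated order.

@12  (12,1):1·1+0→1, (12,2):1023·2+1→2047, (12,3):28501·3+1023→86526, (12,4):145750·4+28501→611501
@13  (13,1):1·1+0→1, (13,2):2047·2+1→4095, (13,3):86526·3+2047→261625, (13,4):611501·4+86526→2532530
@14  (14,1):1·1+0→1, (14,2):4095·2+1→8191, (14,3):261625·3+4095→788970, (14,4):2532530·4+261625→10391745
@15  (15,1):1·1+0→1, (15,2):8191·2+1→16383, (15,3):788970·3+8191→2375101, (15,4):10391745·4+788970→42355950
Read S(15,1) = 1, S(15,2) = 16383, S(15,3) = 2375101, S(15,4) = 42355950.

1, 16383, 2375101, 42355950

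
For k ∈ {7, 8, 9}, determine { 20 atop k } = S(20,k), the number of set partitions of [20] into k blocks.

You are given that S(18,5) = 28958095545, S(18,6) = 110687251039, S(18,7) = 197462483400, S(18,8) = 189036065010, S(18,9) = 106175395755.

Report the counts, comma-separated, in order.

11143554045652, 15170932662679, 12011282644725

@19  (19,6):110687251039·6+28958095545→693081601779, (19,7):197462483400·7+110687251039→1492924634839, (19,8):189036065010·8+197462483400→1709751003480, (19,9):106175395755·9+189036065010→1144614626805
@20  (20,7):1492924634839·7+693081601779→11143554045652, (20,8):1709751003480·8+1492924634839→15170932662679, (20,9):1144614626805·9+1709751003480→12011282644725
Read S(20,7) = 11143554045652, S(20,8) = 15170932662679, S(20,9) = 12011282644725.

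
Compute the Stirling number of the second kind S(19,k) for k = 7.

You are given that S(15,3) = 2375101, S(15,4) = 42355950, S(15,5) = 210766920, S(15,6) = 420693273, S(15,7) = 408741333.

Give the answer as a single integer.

[16] T[16,4]:4*42355950+2375101=171798901 · T[16,5]:5*210766920+42355950=1096190550 · T[16,6]:6*420693273+210766920=2734926558 · T[16,7]:7*408741333+420693273=3281882604
[17] T[17,5]:5*1096190550+171798901=5652751651 · T[17,6]:6*2734926558+1096190550=17505749898 · T[17,7]:7*3281882604+2734926558=25708104786
[18] T[18,6]:6*17505749898+5652751651=110687251039 · T[18,7]:7*25708104786+17505749898=197462483400
[19] T[19,7]:7*197462483400+110687251039=1492924634839
Read S(19,7) = 1492924634839.

1492924634839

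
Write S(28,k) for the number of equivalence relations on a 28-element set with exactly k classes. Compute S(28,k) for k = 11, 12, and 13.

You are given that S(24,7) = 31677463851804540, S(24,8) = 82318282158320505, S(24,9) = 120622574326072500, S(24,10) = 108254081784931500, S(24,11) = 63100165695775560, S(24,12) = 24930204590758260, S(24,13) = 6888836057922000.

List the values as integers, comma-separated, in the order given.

1501910658871554621690, 985397416171213883565, 451512851236272407400

[25] T[25,8]:8*82318282158320505+31677463851804540=690223721118368580 · T[25,9]:9*120622574326072500+82318282158320505=1167921451092973005 · T[25,10]:10*108254081784931500+120622574326072500=1203163392175387500 · T[25,11]:11*63100165695775560+108254081784931500=802355904438462660 · T[25,12]:12*24930204590758260+63100165695775560=362262620784874680 · T[25,13]:13*6888836057922000+24930204590758260=114485073343744260
[26] T[26,9]:9*1167921451092973005+690223721118368580=11201516780955125625 · T[26,10]:10*1203163392175387500+1167921451092973005=13199555372846848005 · T[26,11]:11*802355904438462660+1203163392175387500=10029078340998476760 · T[26,12]:12*362262620784874680+802355904438462660=5149507353856958820 · T[26,13]:13*114485073343744260+362262620784874680=1850568574253550060
[27] T[27,10]:10*13199555372846848005+11201516780955125625=143197070509423605675 · T[27,11]:11*10029078340998476760+13199555372846848005=123519417123830092365 · T[27,12]:12*5149507353856958820+10029078340998476760=71823166587281982600 · T[27,13]:13*1850568574253550060+5149507353856958820=29206898819153109600
[28] T[28,11]:11*123519417123830092365+143197070509423605675=1501910658871554621690 · T[28,12]:12*71823166587281982600+123519417123830092365=985397416171213883565 · T[28,13]:13*29206898819153109600+71823166587281982600=451512851236272407400
Read S(28,11) = 1501910658871554621690, S(28,12) = 985397416171213883565, S(28,13) = 451512851236272407400.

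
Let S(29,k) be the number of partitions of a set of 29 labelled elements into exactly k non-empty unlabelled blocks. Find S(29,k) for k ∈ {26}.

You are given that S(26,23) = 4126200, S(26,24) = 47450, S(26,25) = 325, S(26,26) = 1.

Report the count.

i=27: T(27,24)=4126200+24·47450=5265000 | T(27,25)=47450+25·325=55575 | T(27,26)=325+26·1=351
i=28: T(28,25)=5265000+25·55575=6654375 | T(28,26)=55575+26·351=64701
i=29: T(29,26)=6654375+26·64701=8336601
Read S(29,26) = 8336601.

8336601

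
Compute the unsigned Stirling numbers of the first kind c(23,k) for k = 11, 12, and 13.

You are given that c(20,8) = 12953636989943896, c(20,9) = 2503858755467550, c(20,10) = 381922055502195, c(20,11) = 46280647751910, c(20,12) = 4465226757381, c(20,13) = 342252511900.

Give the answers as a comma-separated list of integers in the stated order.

1103230881185949736, 129006659818331295, 12363045847086207

@21  (21,9):2503858755467550·20+12953636989943896→63030812099294896, (21,10):381922055502195·20+2503858755467550→10142299865511450, (21,11):46280647751910·20+381922055502195→1307535010540395, (21,12):4465226757381·20+46280647751910→135585182899530, (21,13):342252511900·20+4465226757381→11310276995381
@22  (22,10):10142299865511450·21+63030812099294896→276019109275035346, (22,11):1307535010540395·21+10142299865511450→37600535086859745, (22,12):135585182899530·21+1307535010540395→4154823851430525, (22,13):11310276995381·21+135585182899530→373100999802531
@23  (23,11):37600535086859745·22+276019109275035346→1103230881185949736, (23,12):4154823851430525·22+37600535086859745→129006659818331295, (23,13):373100999802531·22+4154823851430525→12363045847086207
Read c(23,11) = 1103230881185949736, c(23,12) = 129006659818331295, c(23,13) = 12363045847086207.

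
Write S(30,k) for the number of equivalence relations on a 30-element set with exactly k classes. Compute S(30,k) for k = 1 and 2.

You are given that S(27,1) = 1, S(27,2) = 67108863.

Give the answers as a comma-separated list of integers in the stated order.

1, 536870911

@28  (28,1):1·1+0→1, (28,2):67108863·2+1→134217727
@29  (29,1):1·1+0→1, (29,2):134217727·2+1→268435455
@30  (30,1):1·1+0→1, (30,2):268435455·2+1→536870911
Read S(30,1) = 1, S(30,2) = 536870911.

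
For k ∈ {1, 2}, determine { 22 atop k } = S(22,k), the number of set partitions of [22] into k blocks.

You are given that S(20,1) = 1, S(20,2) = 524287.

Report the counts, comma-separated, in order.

1, 2097151

r21: T_21,1=1×1+0=1; T_21,2=2×524287+1=1048575
r22: T_22,1=1×1+0=1; T_22,2=2×1048575+1=2097151
Read S(22,1) = 1, S(22,2) = 2097151.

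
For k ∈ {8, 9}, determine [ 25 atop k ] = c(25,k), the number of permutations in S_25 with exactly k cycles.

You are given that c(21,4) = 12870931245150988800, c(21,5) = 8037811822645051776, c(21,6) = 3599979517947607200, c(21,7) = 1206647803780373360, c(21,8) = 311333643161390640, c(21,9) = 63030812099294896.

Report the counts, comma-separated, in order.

145901905527662649288000, 34218695959407148992880

[22] T[22,5]:21*8037811822645051776+12870931245150988800=181664979520697076096 · T[22,6]:21*3599979517947607200+8037811822645051776=83637381699544802976 · T[22,7]:21*1206647803780373360+3599979517947607200=28939583397335447760 · T[22,8]:21*311333643161390640+1206647803780373360=7744654310169576800 · T[22,9]:21*63030812099294896+311333643161390640=1634980697246583456
[23] T[23,6]:22*83637381699544802976+181664979520697076096=2021687376910682741568 · T[23,7]:22*28939583397335447760+83637381699544802976=720308216440924653696 · T[23,8]:22*7744654310169576800+28939583397335447760=199321978221066137360 · T[23,9]:22*1634980697246583456+7744654310169576800=43714229649594412832
[24] T[24,7]:23*720308216440924653696+2021687376910682741568=18588776355051949776576 · T[24,8]:23*199321978221066137360+720308216440924653696=5304713715525445812976 · T[24,9]:23*43714229649594412832+199321978221066137360=1204749260161737632496
[25] T[25,8]:24*5304713715525445812976+18588776355051949776576=145901905527662649288000 · T[25,9]:24*1204749260161737632496+5304713715525445812976=34218695959407148992880
Read c(25,8) = 145901905527662649288000, c(25,9) = 34218695959407148992880.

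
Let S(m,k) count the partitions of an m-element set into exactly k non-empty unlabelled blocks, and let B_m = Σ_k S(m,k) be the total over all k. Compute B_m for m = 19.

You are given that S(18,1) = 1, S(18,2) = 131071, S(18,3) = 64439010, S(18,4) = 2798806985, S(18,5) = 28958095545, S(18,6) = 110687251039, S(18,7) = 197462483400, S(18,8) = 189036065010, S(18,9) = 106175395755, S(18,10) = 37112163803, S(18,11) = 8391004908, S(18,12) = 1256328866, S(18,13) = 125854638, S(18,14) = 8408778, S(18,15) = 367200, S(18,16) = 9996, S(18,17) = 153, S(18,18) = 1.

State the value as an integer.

row 19: T[19][1]=1·1+0=1  T[19][2]=2·131071+1=262143  T[19][3]=3·64439010+131071=193448101  T[19][4]=4·2798806985+64439010=11259666950  T[19][5]=5·28958095545+2798806985=147589284710  T[19][6]=6·110687251039+28958095545=693081601779  T[19][7]=7·197462483400+110687251039=1492924634839  T[19][8]=8·189036065010+197462483400=1709751003480  T[19][9]=9·106175395755+189036065010=1144614626805  T[19][10]=10·37112163803+106175395755=477297033785  T[19][11]=11·8391004908+37112163803=129413217791  T[19][12]=12·1256328866+8391004908=23466951300  T[19][13]=13·125854638+1256328866=2892439160  T[19][14]=14·8408778+125854638=243577530  T[19][15]=15·367200+8408778=13916778  T[19][16]=16·9996+367200=527136  T[19][17]=17·153+9996=12597  T[19][18]=18·1+153=171  T[19][19]=19·0+1=1
B_19 = ΣS(19,k) = 1+262143+193448101+11259666950+147589284710+693081601779+1492924634839+1709751003480+1144614626805+477297033785+129413217791+23466951300+2892439160+243577530+13916778+527136+12597+171+1 = 5832742205057

5832742205057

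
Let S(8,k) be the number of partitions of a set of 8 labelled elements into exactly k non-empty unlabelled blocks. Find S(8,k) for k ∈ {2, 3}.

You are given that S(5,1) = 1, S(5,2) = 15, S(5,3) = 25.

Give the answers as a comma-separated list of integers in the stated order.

127, 966

i=6: T(6,1)=0+1·1=1 | T(6,2)=1+2·15=31 | T(6,3)=15+3·25=90
i=7: T(7,1)=0+1·1=1 | T(7,2)=1+2·31=63 | T(7,3)=31+3·90=301
i=8: T(8,2)=1+2·63=127 | T(8,3)=63+3·301=966
Read S(8,2) = 127, S(8,3) = 966.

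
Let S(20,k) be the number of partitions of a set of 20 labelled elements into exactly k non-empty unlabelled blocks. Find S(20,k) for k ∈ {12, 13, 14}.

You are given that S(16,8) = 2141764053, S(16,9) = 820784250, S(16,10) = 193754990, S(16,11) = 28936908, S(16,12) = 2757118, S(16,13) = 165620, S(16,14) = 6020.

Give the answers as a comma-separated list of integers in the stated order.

r17: T_17,9=9×820784250+2141764053=9528822303; T_17,10=10×193754990+820784250=2758334150; T_17,11=11×28936908+193754990=512060978; T_17,12=12×2757118+28936908=62022324; T_17,13=13×165620+2757118=4910178; T_17,14=14×6020+165620=249900
r18: T_18,10=10×2758334150+9528822303=37112163803; T_18,11=11×512060978+2758334150=8391004908; T_18,12=12×62022324+512060978=1256328866; T_18,13=13×4910178+62022324=125854638; T_18,14=14×249900+4910178=8408778
r19: T_19,11=11×8391004908+37112163803=129413217791; T_19,12=12×1256328866+8391004908=23466951300; T_19,13=13×125854638+1256328866=2892439160; T_19,14=14×8408778+125854638=243577530
r20: T_20,12=12×23466951300+129413217791=411016633391; T_20,13=13×2892439160+23466951300=61068660380; T_20,14=14×243577530+2892439160=6302524580
Read S(20,12) = 411016633391, S(20,13) = 61068660380, S(20,14) = 6302524580.

411016633391, 61068660380, 6302524580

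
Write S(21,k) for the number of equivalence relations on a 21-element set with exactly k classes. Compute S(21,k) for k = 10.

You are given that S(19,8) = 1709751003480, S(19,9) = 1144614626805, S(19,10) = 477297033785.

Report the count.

i=20: T(20,9)=1709751003480+9·1144614626805=12011282644725 | T(20,10)=1144614626805+10·477297033785=5917584964655
i=21: T(21,10)=12011282644725+10·5917584964655=71187132291275
Read S(21,10) = 71187132291275.

71187132291275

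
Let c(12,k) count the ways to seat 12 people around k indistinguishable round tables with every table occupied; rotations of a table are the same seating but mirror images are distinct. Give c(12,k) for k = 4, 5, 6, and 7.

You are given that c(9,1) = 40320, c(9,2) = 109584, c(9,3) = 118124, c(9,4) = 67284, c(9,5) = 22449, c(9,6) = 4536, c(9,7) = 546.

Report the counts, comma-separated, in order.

105258076, 45995730, 13339535, 2637558

r10: T_10,2=9×109584+40320=1026576; T_10,3=9×118124+109584=1172700; T_10,4=9×67284+118124=723680; T_10,5=9×22449+67284=269325; T_10,6=9×4536+22449=63273; T_10,7=9×546+4536=9450
r11: T_11,3=10×1172700+1026576=12753576; T_11,4=10×723680+1172700=8409500; T_11,5=10×269325+723680=3416930; T_11,6=10×63273+269325=902055; T_11,7=10×9450+63273=157773
r12: T_12,4=11×8409500+12753576=105258076; T_12,5=11×3416930+8409500=45995730; T_12,6=11×902055+3416930=13339535; T_12,7=11×157773+902055=2637558
Read c(12,4) = 105258076, c(12,5) = 45995730, c(12,6) = 13339535, c(12,7) = 2637558.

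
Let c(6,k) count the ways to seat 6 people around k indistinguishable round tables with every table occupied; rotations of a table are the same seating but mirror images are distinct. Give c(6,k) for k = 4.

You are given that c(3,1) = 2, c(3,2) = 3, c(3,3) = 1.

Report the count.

i=4: T(4,2)=2+3·3=11 | T(4,3)=3+3·1=6 | T(4,4)=1+3·0=1
i=5: T(5,3)=11+4·6=35 | T(5,4)=6+4·1=10
i=6: T(6,4)=35+5·10=85
Read c(6,4) = 85.

85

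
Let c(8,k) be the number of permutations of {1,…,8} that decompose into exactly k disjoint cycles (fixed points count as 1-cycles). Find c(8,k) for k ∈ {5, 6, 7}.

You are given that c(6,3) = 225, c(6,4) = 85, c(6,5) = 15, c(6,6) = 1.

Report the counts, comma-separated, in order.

1960, 322, 28

r7: T_7,4=6×85+225=735; T_7,5=6×15+85=175; T_7,6=6×1+15=21; T_7,7=6×0+1=1
r8: T_8,5=7×175+735=1960; T_8,6=7×21+175=322; T_8,7=7×1+21=28
Read c(8,5) = 1960, c(8,6) = 322, c(8,7) = 28.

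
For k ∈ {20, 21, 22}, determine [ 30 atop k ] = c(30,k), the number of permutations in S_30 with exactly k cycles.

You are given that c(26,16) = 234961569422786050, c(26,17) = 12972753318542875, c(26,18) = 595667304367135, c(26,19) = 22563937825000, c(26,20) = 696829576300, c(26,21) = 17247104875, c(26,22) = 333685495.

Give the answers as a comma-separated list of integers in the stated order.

i=27: T(27,17)=234961569422786050+26·12972753318542875=572253155704900800 | T(27,18)=12972753318542875+26·595667304367135=28460103232088385 | T(27,19)=595667304367135+26·22563937825000=1182329687817135 | T(27,20)=22563937825000+26·696829576300=40681506808800 | T(27,21)=696829576300+26·17247104875=1145254303050 | T(27,22)=17247104875+26·333685495=25922927745
i=28: T(28,18)=572253155704900800+27·28460103232088385=1340675942971287195 | T(28,19)=28460103232088385+27·1182329687817135=60383004803151030 | T(28,20)=1182329687817135+27·40681506808800=2280730371654735 | T(28,21)=40681506808800+27·1145254303050=71603372991150 | T(28,22)=1145254303050+27·25922927745=1845173352165
i=29: T(29,19)=1340675942971287195+28·60383004803151030=3031400077459516035 | T(29,20)=60383004803151030+28·2280730371654735=124243455209483610 | T(29,21)=2280730371654735+28·71603372991150=4285624815406935 | T(29,22)=71603372991150+28·1845173352165=123268226851770
i=30: T(30,20)=3031400077459516035+29·124243455209483610=6634460278534540725 | T(30,21)=124243455209483610+29·4285624815406935=248526574856284725 | T(30,22)=4285624815406935+29·123268226851770=7860403394108265
Read c(30,20) = 6634460278534540725, c(30,21) = 248526574856284725, c(30,22) = 7860403394108265.

6634460278534540725, 248526574856284725, 7860403394108265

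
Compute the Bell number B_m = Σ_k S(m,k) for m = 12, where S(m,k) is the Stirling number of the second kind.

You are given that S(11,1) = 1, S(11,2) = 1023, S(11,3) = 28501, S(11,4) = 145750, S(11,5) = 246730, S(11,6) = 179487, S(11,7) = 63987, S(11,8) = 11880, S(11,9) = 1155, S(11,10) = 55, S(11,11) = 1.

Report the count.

r12: T_12,1=1×1+0=1; T_12,2=2×1023+1=2047; T_12,3=3×28501+1023=86526; T_12,4=4×145750+28501=611501; T_12,5=5×246730+145750=1379400; T_12,6=6×179487+246730=1323652; T_12,7=7×63987+179487=627396; T_12,8=8×11880+63987=159027; T_12,9=9×1155+11880=22275; T_12,10=10×55+1155=1705; T_12,11=11×1+55=66; T_12,12=12×0+1=1
B_12 = ΣS(12,k) = 1+2047+86526+611501+1379400+1323652+627396+159027+22275+1705+66+1 = 4213597

4213597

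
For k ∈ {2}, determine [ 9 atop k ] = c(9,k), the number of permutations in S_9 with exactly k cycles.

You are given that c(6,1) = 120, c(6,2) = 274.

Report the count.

109584

@7  (7,1):120·6+0→720, (7,2):274·6+120→1764
@8  (8,1):720·7+0→5040, (8,2):1764·7+720→13068
@9  (9,2):13068·8+5040→109584
Read c(9,2) = 109584.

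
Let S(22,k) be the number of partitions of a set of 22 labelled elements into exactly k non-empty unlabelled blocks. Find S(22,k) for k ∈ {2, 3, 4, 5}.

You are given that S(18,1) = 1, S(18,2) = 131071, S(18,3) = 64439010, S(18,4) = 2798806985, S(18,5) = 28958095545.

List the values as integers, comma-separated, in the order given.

2097151, 5228079450, 727778623825, 19137821912055

row 19: T[19][1]=1·1+0=1  T[19][2]=2·131071+1=262143  T[19][3]=3·64439010+131071=193448101  T[19][4]=4·2798806985+64439010=11259666950  T[19][5]=5·28958095545+2798806985=147589284710
row 20: T[20][1]=1·1+0=1  T[20][2]=2·262143+1=524287  T[20][3]=3·193448101+262143=580606446  T[20][4]=4·11259666950+193448101=45232115901  T[20][5]=5·147589284710+11259666950=749206090500
row 21: T[21][1]=1·1+0=1  T[21][2]=2·524287+1=1048575  T[21][3]=3·580606446+524287=1742343625  T[21][4]=4·45232115901+580606446=181509070050  T[21][5]=5·749206090500+45232115901=3791262568401
row 22: T[22][2]=2·1048575+1=2097151  T[22][3]=3·1742343625+1048575=5228079450  T[22][4]=4·181509070050+1742343625=727778623825  T[22][5]=5·3791262568401+181509070050=19137821912055
Read S(22,2) = 2097151, S(22,3) = 5228079450, S(22,4) = 727778623825, S(22,5) = 19137821912055.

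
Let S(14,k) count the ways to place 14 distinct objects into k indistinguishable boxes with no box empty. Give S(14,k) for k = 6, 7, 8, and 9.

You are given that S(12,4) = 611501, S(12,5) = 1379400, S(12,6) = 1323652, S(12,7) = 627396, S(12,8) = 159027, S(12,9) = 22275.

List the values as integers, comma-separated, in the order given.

r13: T_13,5=5×1379400+611501=7508501; T_13,6=6×1323652+1379400=9321312; T_13,7=7×627396+1323652=5715424; T_13,8=8×159027+627396=1899612; T_13,9=9×22275+159027=359502
r14: T_14,6=6×9321312+7508501=63436373; T_14,7=7×5715424+9321312=49329280; T_14,8=8×1899612+5715424=20912320; T_14,9=9×359502+1899612=5135130
Read S(14,6) = 63436373, S(14,7) = 49329280, S(14,8) = 20912320, S(14,9) = 5135130.

63436373, 49329280, 20912320, 5135130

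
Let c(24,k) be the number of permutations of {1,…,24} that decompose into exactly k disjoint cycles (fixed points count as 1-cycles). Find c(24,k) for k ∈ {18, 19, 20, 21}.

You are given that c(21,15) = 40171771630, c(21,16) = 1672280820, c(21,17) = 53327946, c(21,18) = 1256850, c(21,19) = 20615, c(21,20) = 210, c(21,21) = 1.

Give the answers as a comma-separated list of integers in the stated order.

row 22: T[22][16]=21·1672280820+40171771630=75289668850  T[22][17]=21·53327946+1672280820=2792167686  T[22][18]=21·1256850+53327946=79721796  T[22][19]=21·20615+1256850=1689765  T[22][20]=21·210+20615=25025  T[22][21]=21·1+210=231
row 23: T[23][17]=22·2792167686+75289668850=136717357942  T[23][18]=22·79721796+2792167686=4546047198  T[23][19]=22·1689765+79721796=116896626  T[23][20]=22·25025+1689765=2240315  T[23][21]=22·231+25025=30107
row 24: T[24][18]=23·4546047198+136717357942=241276443496  T[24][19]=23·116896626+4546047198=7234669596  T[24][20]=23·2240315+116896626=168423871  T[24][21]=23·30107+2240315=2932776
Read c(24,18) = 241276443496, c(24,19) = 7234669596, c(24,20) = 168423871, c(24,21) = 2932776.

241276443496, 7234669596, 168423871, 2932776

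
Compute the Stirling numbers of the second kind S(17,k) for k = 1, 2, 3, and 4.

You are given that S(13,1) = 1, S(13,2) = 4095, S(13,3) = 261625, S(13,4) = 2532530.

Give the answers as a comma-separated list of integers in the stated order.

row 14: T[14][1]=1·1+0=1  T[14][2]=2·4095+1=8191  T[14][3]=3·261625+4095=788970  T[14][4]=4·2532530+261625=10391745
row 15: T[15][1]=1·1+0=1  T[15][2]=2·8191+1=16383  T[15][3]=3·788970+8191=2375101  T[15][4]=4·10391745+788970=42355950
row 16: T[16][1]=1·1+0=1  T[16][2]=2·16383+1=32767  T[16][3]=3·2375101+16383=7141686  T[16][4]=4·42355950+2375101=171798901
row 17: T[17][1]=1·1+0=1  T[17][2]=2·32767+1=65535  T[17][3]=3·7141686+32767=21457825  T[17][4]=4·171798901+7141686=694337290
Read S(17,1) = 1, S(17,2) = 65535, S(17,3) = 21457825, S(17,4) = 694337290.

1, 65535, 21457825, 694337290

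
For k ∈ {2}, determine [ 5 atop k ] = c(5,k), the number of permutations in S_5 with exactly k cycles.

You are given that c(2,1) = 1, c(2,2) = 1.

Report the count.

50

r3: T_3,1=2×1+0=2; T_3,2=2×1+1=3
r4: T_4,1=3×2+0=6; T_4,2=3×3+2=11
r5: T_5,2=4×11+6=50
Read c(5,2) = 50.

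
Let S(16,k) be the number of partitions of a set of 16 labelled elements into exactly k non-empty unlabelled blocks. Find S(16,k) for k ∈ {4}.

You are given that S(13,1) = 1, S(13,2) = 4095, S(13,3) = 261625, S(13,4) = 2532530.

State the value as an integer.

row 14: T[14][2]=2·4095+1=8191  T[14][3]=3·261625+4095=788970  T[14][4]=4·2532530+261625=10391745
row 15: T[15][3]=3·788970+8191=2375101  T[15][4]=4·10391745+788970=42355950
row 16: T[16][4]=4·42355950+2375101=171798901
Read S(16,4) = 171798901.

171798901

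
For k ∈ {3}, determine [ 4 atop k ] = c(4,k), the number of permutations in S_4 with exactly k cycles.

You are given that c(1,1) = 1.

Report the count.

6

row 2: T[2][1]=1·1+0=1  T[2][2]=1·0+1=1
row 3: T[3][2]=2·1+1=3  T[3][3]=2·0+1=1
row 4: T[4][3]=3·1+3=6
Read c(4,3) = 6.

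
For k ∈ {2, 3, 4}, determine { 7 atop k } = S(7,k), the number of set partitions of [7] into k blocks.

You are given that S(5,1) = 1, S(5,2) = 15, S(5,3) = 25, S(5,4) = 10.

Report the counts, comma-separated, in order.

63, 301, 350

r6: T_6,1=1×1+0=1; T_6,2=2×15+1=31; T_6,3=3×25+15=90; T_6,4=4×10+25=65
r7: T_7,2=2×31+1=63; T_7,3=3×90+31=301; T_7,4=4×65+90=350
Read S(7,2) = 63, S(7,3) = 301, S(7,4) = 350.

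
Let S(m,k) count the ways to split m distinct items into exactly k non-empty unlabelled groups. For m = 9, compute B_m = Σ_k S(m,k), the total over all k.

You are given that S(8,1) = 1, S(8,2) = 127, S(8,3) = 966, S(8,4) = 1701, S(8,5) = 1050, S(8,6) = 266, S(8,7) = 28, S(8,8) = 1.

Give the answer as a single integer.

@9  (9,1):1·1+0→1, (9,2):127·2+1→255, (9,3):966·3+127→3025, (9,4):1701·4+966→7770, (9,5):1050·5+1701→6951, (9,6):266·6+1050→2646, (9,7):28·7+266→462, (9,8):1·8+28→36, (9,9):0·9+1→1
B_9 = ΣS(9,k) = 1+255+3025+7770+6951+2646+462+36+1 = 21147

21147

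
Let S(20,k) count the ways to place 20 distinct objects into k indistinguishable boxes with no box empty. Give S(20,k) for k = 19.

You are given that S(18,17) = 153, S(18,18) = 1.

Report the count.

190

i=19: T(19,18)=153+18·1=171 | T(19,19)=1+19·0=1
i=20: T(20,19)=171+19·1=190
Read S(20,19) = 190.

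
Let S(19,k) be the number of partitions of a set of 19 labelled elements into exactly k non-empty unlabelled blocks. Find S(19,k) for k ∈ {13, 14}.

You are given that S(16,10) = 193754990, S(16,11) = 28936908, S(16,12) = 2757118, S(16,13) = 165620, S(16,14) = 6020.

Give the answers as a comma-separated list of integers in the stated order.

2892439160, 243577530

[17] T[17,11]:11*28936908+193754990=512060978 · T[17,12]:12*2757118+28936908=62022324 · T[17,13]:13*165620+2757118=4910178 · T[17,14]:14*6020+165620=249900
[18] T[18,12]:12*62022324+512060978=1256328866 · T[18,13]:13*4910178+62022324=125854638 · T[18,14]:14*249900+4910178=8408778
[19] T[19,13]:13*125854638+1256328866=2892439160 · T[19,14]:14*8408778+125854638=243577530
Read S(19,13) = 2892439160, S(19,14) = 243577530.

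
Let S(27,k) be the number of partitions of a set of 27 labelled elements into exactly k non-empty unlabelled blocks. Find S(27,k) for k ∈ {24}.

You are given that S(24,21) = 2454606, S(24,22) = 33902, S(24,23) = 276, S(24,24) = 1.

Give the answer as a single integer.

[25] T[25,22]:22*33902+2454606=3200450 · T[25,23]:23*276+33902=40250 · T[25,24]:24*1+276=300
[26] T[26,23]:23*40250+3200450=4126200 · T[26,24]:24*300+40250=47450
[27] T[27,24]:24*47450+4126200=5265000
Read S(27,24) = 5265000.

5265000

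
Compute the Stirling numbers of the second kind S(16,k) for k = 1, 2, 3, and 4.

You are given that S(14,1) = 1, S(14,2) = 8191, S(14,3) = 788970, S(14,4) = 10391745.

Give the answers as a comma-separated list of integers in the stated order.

row 15: T[15][1]=1·1+0=1  T[15][2]=2·8191+1=16383  T[15][3]=3·788970+8191=2375101  T[15][4]=4·10391745+788970=42355950
row 16: T[16][1]=1·1+0=1  T[16][2]=2·16383+1=32767  T[16][3]=3·2375101+16383=7141686  T[16][4]=4·42355950+2375101=171798901
Read S(16,1) = 1, S(16,2) = 32767, S(16,3) = 7141686, S(16,4) = 171798901.

1, 32767, 7141686, 171798901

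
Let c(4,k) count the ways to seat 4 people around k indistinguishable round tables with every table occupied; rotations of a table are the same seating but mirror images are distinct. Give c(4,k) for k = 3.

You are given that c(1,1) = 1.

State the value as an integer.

6

r2: T_2,1=1×1+0=1; T_2,2=1×0+1=1
r3: T_3,2=2×1+1=3; T_3,3=2×0+1=1
r4: T_4,3=3×1+3=6
Read c(4,3) = 6.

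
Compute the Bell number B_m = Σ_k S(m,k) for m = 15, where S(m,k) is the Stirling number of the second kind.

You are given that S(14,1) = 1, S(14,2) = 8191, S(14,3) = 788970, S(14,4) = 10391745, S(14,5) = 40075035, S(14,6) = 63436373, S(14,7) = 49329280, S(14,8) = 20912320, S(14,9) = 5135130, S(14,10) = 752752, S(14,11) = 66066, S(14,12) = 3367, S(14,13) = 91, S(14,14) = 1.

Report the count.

1382958545

@15  (15,1):1·1+0→1, (15,2):8191·2+1→16383, (15,3):788970·3+8191→2375101, (15,4):10391745·4+788970→42355950, (15,5):40075035·5+10391745→210766920, (15,6):63436373·6+40075035→420693273, (15,7):49329280·7+63436373→408741333, (15,8):20912320·8+49329280→216627840, (15,9):5135130·9+20912320→67128490, (15,10):752752·10+5135130→12662650, (15,11):66066·11+752752→1479478, (15,12):3367·12+66066→106470, (15,13):91·13+3367→4550, (15,14):1·14+91→105, (15,15):0·15+1→1
B_15 = ΣS(15,k) = 1+16383+2375101+42355950+210766920+420693273+408741333+216627840+67128490+12662650+1479478+106470+4550+105+1 = 1382958545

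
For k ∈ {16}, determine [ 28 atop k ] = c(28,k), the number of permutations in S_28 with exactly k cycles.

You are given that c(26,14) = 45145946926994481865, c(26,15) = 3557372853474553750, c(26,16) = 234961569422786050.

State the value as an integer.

@27  (27,15):3557372853474553750·26+45145946926994481865→137637641117332879365, (27,16):234961569422786050·26+3557372853474553750→9666373658466991050
@28  (28,16):9666373658466991050·27+137637641117332879365→398629729895941637715
Read c(28,16) = 398629729895941637715.

398629729895941637715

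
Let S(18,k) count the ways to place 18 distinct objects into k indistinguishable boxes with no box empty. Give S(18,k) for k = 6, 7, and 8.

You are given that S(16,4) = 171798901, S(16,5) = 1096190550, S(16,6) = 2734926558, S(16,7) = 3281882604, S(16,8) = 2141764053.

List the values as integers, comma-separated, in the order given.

r17: T_17,5=5×1096190550+171798901=5652751651; T_17,6=6×2734926558+1096190550=17505749898; T_17,7=7×3281882604+2734926558=25708104786; T_17,8=8×2141764053+3281882604=20415995028
r18: T_18,6=6×17505749898+5652751651=110687251039; T_18,7=7×25708104786+17505749898=197462483400; T_18,8=8×20415995028+25708104786=189036065010
Read S(18,6) = 110687251039, S(18,7) = 197462483400, S(18,8) = 189036065010.

110687251039, 197462483400, 189036065010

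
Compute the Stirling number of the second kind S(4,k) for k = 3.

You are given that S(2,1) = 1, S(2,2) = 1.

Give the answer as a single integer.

6

r3: T_3,2=2×1+1=3; T_3,3=3×0+1=1
r4: T_4,3=3×1+3=6
Read S(4,3) = 6.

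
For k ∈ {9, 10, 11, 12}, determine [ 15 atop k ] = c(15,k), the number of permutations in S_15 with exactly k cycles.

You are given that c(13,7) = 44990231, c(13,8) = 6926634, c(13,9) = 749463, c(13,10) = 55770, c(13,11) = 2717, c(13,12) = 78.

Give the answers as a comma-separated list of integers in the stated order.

r14: T_14,8=13×6926634+44990231=135036473; T_14,9=13×749463+6926634=16669653; T_14,10=13×55770+749463=1474473; T_14,11=13×2717+55770=91091; T_14,12=13×78+2717=3731
r15: T_15,9=14×16669653+135036473=368411615; T_15,10=14×1474473+16669653=37312275; T_15,11=14×91091+1474473=2749747; T_15,12=14×3731+91091=143325
Read c(15,9) = 368411615, c(15,10) = 37312275, c(15,11) = 2749747, c(15,12) = 143325.

368411615, 37312275, 2749747, 143325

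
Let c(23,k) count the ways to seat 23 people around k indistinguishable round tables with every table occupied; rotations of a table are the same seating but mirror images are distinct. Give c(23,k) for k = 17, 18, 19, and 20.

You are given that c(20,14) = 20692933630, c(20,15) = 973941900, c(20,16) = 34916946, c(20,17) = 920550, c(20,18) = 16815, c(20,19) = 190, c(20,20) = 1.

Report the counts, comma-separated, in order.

@21  (21,15):973941900·20+20692933630→40171771630, (21,16):34916946·20+973941900→1672280820, (21,17):920550·20+34916946→53327946, (21,18):16815·20+920550→1256850, (21,19):190·20+16815→20615, (21,20):1·20+190→210
@22  (22,16):1672280820·21+40171771630→75289668850, (22,17):53327946·21+1672280820→2792167686, (22,18):1256850·21+53327946→79721796, (22,19):20615·21+1256850→1689765, (22,20):210·21+20615→25025
@23  (23,17):2792167686·22+75289668850→136717357942, (23,18):79721796·22+2792167686→4546047198, (23,19):1689765·22+79721796→116896626, (23,20):25025·22+1689765→2240315
Read c(23,17) = 136717357942, c(23,18) = 4546047198, c(23,19) = 116896626, c(23,20) = 2240315.

136717357942, 4546047198, 116896626, 2240315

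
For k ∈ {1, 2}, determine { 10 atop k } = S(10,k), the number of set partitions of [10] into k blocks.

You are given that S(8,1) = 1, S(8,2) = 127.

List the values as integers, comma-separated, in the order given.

r9: T_9,1=1×1+0=1; T_9,2=2×127+1=255
r10: T_10,1=1×1+0=1; T_10,2=2×255+1=511
Read S(10,1) = 1, S(10,2) = 511.

1, 511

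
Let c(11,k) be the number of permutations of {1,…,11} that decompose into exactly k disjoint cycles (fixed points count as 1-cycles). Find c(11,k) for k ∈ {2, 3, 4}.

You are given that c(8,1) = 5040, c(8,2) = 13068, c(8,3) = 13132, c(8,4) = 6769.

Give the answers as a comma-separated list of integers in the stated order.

@9  (9,1):5040·8+0→40320, (9,2):13068·8+5040→109584, (9,3):13132·8+13068→118124, (9,4):6769·8+13132→67284
@10  (10,1):40320·9+0→362880, (10,2):109584·9+40320→1026576, (10,3):118124·9+109584→1172700, (10,4):67284·9+118124→723680
@11  (11,2):1026576·10+362880→10628640, (11,3):1172700·10+1026576→12753576, (11,4):723680·10+1172700→8409500
Read c(11,2) = 10628640, c(11,3) = 12753576, c(11,4) = 8409500.

10628640, 12753576, 8409500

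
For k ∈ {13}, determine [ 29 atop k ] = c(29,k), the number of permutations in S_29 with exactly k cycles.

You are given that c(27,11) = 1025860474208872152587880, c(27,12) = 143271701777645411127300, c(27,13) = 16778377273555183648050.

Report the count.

21590257290787088602515180

@28  (28,12):143271701777645411127300·27+1025860474208872152587880→4894196422205298253024980, (28,13):16778377273555183648050·27+143271701777645411127300→596287888163635369624650
@29  (29,13):596287888163635369624650·28+4894196422205298253024980→21590257290787088602515180
Read c(29,13) = 21590257290787088602515180.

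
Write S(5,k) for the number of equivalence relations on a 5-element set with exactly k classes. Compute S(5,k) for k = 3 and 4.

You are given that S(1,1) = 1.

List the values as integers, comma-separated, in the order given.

25, 10

r2: T_2,1=1×1+0=1; T_2,2=2×0+1=1
r3: T_3,1=1×1+0=1; T_3,2=2×1+1=3; T_3,3=3×0+1=1
r4: T_4,2=2×3+1=7; T_4,3=3×1+3=6; T_4,4=4×0+1=1
r5: T_5,3=3×6+7=25; T_5,4=4×1+6=10
Read S(5,3) = 25, S(5,4) = 10.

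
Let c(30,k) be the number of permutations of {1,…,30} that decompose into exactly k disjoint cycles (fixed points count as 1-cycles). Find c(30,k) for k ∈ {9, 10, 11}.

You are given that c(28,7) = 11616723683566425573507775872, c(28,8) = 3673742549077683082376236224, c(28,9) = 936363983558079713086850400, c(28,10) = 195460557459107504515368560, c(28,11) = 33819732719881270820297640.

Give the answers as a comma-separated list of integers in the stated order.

981347603630155088295475765440, 215760462268683520394805979744, 39539238727270799376544542000

[29] T[29,8]:28*3673742549077683082376236224+11616723683566425573507775872=114481515057741551880042390144 · T[29,9]:28*936363983558079713086850400+3673742549077683082376236224=29891934088703915048808047424 · T[29,10]:28*195460557459107504515368560+936363983558079713086850400=6409259592413089839517170080 · T[29,11]:28*33819732719881270820297640+195460557459107504515368560=1142413073615783087483702480
[30] T[30,9]:29*29891934088703915048808047424+114481515057741551880042390144=981347603630155088295475765440 · T[30,10]:29*6409259592413089839517170080+29891934088703915048808047424=215760462268683520394805979744 · T[30,11]:29*1142413073615783087483702480+6409259592413089839517170080=39539238727270799376544542000
Read c(30,9) = 981347603630155088295475765440, c(30,10) = 215760462268683520394805979744, c(30,11) = 39539238727270799376544542000.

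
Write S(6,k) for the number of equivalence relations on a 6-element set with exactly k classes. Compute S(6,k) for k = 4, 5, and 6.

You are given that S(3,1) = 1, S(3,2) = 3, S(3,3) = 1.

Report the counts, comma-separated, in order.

65, 15, 1

i=4: T(4,2)=1+2·3=7 | T(4,3)=3+3·1=6 | T(4,4)=1+4·0=1
i=5: T(5,3)=7+3·6=25 | T(5,4)=6+4·1=10 | T(5,5)=1+5·0=1
i=6: T(6,4)=25+4·10=65 | T(6,5)=10+5·1=15 | T(6,6)=1+6·0=1
Read S(6,4) = 65, S(6,5) = 15, S(6,6) = 1.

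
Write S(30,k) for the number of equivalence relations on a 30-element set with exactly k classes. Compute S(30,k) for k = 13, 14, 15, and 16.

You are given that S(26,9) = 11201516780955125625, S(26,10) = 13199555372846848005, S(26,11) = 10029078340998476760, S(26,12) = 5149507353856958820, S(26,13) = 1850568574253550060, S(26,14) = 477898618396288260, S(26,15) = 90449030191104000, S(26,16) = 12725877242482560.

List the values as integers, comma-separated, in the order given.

r27: T_27,10=10×13199555372846848005+11201516780955125625=143197070509423605675; T_27,11=11×10029078340998476760+13199555372846848005=123519417123830092365; T_27,12=12×5149507353856958820+10029078340998476760=71823166587281982600; T_27,13=13×1850568574253550060+5149507353856958820=29206898819153109600; T_27,14=14×477898618396288260+1850568574253550060=8541149231801585700; T_27,15=15×90449030191104000+477898618396288260=1834634071262848260; T_27,16=16×12725877242482560+90449030191104000=294063066070824960
r28: T_28,11=11×123519417123830092365+143197070509423605675=1501910658871554621690; T_28,12=12×71823166587281982600+123519417123830092365=985397416171213883565; T_28,13=13×29206898819153109600+71823166587281982600=451512851236272407400; T_28,14=14×8541149231801585700+29206898819153109600=148782988064375309400; T_28,15=15×1834634071262848260+8541149231801585700=36060660300744309600; T_28,16=16×294063066070824960+1834634071262848260=6539643128396047620
r29: T_29,12=12×985397416171213883565+1501910658871554621690=13326679652926121224470; T_29,13=13×451512851236272407400+985397416171213883565=6855064482242755179765; T_29,14=14×148782988064375309400+451512851236272407400=2534474684137526739000; T_29,15=15×36060660300744309600+148782988064375309400=689692892575539953400; T_29,16=16×6539643128396047620+36060660300744309600=140694950355081071520
r30: T_30,13=13×6855064482242755179765+13326679652926121224470=102442517922081938561415; T_30,14=14×2534474684137526739000+6855064482242755179765=42337710060168129525765; T_30,15=15×689692892575539953400+2534474684137526739000=12879868072770626040000; T_30,16=16×140694950355081071520+689692892575539953400=2940812098256837097720
Read S(30,13) = 102442517922081938561415, S(30,14) = 42337710060168129525765, S(30,15) = 12879868072770626040000, S(30,16) = 2940812098256837097720.

102442517922081938561415, 42337710060168129525765, 12879868072770626040000, 2940812098256837097720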